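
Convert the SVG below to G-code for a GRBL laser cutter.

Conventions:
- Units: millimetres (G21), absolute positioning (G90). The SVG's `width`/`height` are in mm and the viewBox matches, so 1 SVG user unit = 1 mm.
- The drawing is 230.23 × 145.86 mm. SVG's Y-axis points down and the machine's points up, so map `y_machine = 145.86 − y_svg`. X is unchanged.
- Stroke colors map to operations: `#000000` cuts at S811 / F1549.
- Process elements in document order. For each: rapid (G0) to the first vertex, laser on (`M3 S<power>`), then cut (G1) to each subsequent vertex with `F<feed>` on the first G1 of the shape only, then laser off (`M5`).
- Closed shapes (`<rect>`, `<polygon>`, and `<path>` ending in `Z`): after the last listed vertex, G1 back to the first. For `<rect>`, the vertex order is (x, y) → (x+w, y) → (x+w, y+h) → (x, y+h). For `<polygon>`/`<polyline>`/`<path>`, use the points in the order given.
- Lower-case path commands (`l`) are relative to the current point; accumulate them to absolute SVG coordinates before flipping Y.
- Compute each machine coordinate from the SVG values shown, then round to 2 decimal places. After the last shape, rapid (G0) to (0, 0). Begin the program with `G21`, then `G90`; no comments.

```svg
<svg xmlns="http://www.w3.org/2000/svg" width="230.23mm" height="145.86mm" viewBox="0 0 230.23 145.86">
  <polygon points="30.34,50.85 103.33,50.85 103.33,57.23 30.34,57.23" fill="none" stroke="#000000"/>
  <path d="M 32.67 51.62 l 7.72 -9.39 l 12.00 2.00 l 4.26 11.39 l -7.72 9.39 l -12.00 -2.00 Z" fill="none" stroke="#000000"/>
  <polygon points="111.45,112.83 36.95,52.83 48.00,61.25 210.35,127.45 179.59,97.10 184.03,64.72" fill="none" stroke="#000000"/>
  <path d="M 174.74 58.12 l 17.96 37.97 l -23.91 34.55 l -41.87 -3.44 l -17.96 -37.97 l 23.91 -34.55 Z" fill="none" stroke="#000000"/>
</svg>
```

Since the viewBox matches the mm dimensions, user units are millimetres directly. The only transform is the Y-flip y_m = 145.86 − y_svg.

Shape 1 is a rectangle drawn with `<polygon>`. Its stroke #000000 means cut at S811, F1549. After flipping Y the toolpath is (30.34,95.01) → (103.33,95.01) → (103.33,88.63) → (30.34,88.63) → (30.34,95.01), returning to the start.

Shape 2 is a regular polygon drawn with `<path>`. Its stroke #000000 means cut at S811, F1549. After flipping Y the toolpath is (32.67,94.24) → (40.39,103.63) → (52.39,101.63) → (56.65,90.24) → (48.93,80.85) → (36.93,82.85) → (32.67,94.24), returning to the start.

Shape 3 is a closed polygon drawn with `<polygon>`. Its stroke #000000 means cut at S811, F1549. After flipping Y the toolpath is (111.45,33.03) → (36.95,93.03) → (48.00,84.61) → (210.35,18.41) → (179.59,48.76) → (184.03,81.14) → (111.45,33.03), returning to the start.

Shape 4 is a regular polygon drawn with `<path>`. Its stroke #000000 means cut at S811, F1549. After flipping Y the toolpath is (174.74,87.74) → (192.70,49.77) → (168.79,15.22) → (126.92,18.66) → (108.96,56.63) → (132.87,91.18) → (174.74,87.74), returning to the start.

G21
G90
G0 X30.34 Y95.01
M3 S811
G1 X103.33 Y95.01 F1549
G1 X103.33 Y88.63
G1 X30.34 Y88.63
G1 X30.34 Y95.01
M5
G0 X32.67 Y94.24
M3 S811
G1 X40.39 Y103.63 F1549
G1 X52.39 Y101.63
G1 X56.65 Y90.24
G1 X48.93 Y80.85
G1 X36.93 Y82.85
G1 X32.67 Y94.24
M5
G0 X111.45 Y33.03
M3 S811
G1 X36.95 Y93.03 F1549
G1 X48.00 Y84.61
G1 X210.35 Y18.41
G1 X179.59 Y48.76
G1 X184.03 Y81.14
G1 X111.45 Y33.03
M5
G0 X174.74 Y87.74
M3 S811
G1 X192.70 Y49.77 F1549
G1 X168.79 Y15.22
G1 X126.92 Y18.66
G1 X108.96 Y56.63
G1 X132.87 Y91.18
G1 X174.74 Y87.74
M5
G0 X0.00 Y0.00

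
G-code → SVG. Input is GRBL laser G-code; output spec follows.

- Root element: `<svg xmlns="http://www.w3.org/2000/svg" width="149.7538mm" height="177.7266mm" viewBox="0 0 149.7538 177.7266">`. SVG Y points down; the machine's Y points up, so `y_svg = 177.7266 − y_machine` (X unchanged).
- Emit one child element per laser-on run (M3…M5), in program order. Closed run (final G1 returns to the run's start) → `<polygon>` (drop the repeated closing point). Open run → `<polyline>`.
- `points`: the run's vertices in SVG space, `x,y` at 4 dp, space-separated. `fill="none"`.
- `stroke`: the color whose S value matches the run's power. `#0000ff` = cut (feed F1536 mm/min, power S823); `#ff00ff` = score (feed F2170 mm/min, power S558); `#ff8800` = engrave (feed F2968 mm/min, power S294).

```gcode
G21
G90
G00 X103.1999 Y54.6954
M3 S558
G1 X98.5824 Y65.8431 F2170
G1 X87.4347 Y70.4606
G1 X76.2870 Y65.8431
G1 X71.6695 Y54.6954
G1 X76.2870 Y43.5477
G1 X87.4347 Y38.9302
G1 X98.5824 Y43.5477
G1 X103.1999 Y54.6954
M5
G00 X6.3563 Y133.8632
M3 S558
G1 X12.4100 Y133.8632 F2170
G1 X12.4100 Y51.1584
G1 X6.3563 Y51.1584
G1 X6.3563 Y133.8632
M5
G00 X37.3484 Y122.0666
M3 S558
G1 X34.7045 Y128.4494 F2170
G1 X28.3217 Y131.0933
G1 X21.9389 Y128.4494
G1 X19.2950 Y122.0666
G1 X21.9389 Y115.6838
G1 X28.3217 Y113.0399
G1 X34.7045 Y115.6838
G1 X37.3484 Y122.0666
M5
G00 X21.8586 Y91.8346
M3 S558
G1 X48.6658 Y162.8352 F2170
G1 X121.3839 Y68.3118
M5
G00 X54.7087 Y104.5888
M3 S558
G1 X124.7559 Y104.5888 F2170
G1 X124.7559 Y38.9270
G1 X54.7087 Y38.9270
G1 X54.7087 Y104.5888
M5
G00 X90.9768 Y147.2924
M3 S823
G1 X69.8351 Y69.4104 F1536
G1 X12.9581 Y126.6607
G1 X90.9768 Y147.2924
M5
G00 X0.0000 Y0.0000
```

Machine Y-up, SVG Y-down with viewBox height 177.7266, so y_svg = 177.7266 − y_machine; X carries over.

Run 1: the run's S558 means `#ff00ff` (score). The run returns to its start, so emit a `<polygon>` with points (Y-flipped): 103.1999,123.0312 98.5824,111.8835 87.4347,107.2660 76.2870,111.8835 71.6695,123.0312 76.2870,134.1789 87.4347,138.7964 98.5824,134.1789.

Run 2: S558 ⇒ score layer `#ff00ff`. The run returns to its start, so emit a `<polygon>` with points (Y-flipped): 6.3563,43.8634 12.4100,43.8634 12.4100,126.5682 6.3563,126.5682.

Run 3: power S558 maps to stroke `#ff00ff` (score). The run returns to its start, so emit a `<polygon>` with points (Y-flipped): 37.3484,55.6600 34.7045,49.2772 28.3217,46.6333 21.9389,49.2772 19.2950,55.6600 21.9389,62.0428 28.3217,64.6867 34.7045,62.0428.

Run 4: S558 ⇒ score layer `#ff00ff`. The run is open, so emit a `<polyline>` with points (Y-flipped): 21.8586,85.8920 48.6658,14.8914 121.3839,109.4148.

Run 5: power S558 maps to stroke `#ff00ff` (score). The run returns to its start, so emit a `<polygon>` with points (Y-flipped): 54.7087,73.1378 124.7559,73.1378 124.7559,138.7996 54.7087,138.7996.

Run 6: S823 ⇒ cut layer `#0000ff`. The run returns to its start, so emit a `<polygon>` with points (Y-flipped): 90.9768,30.4342 69.8351,108.3162 12.9581,51.0659.

<svg xmlns="http://www.w3.org/2000/svg" width="149.7538mm" height="177.7266mm" viewBox="0 0 149.7538 177.7266">
  <polygon points="103.1999,123.0312 98.5824,111.8835 87.4347,107.2660 76.2870,111.8835 71.6695,123.0312 76.2870,134.1789 87.4347,138.7964 98.5824,134.1789" fill="none" stroke="#ff00ff"/>
  <polygon points="6.3563,43.8634 12.4100,43.8634 12.4100,126.5682 6.3563,126.5682" fill="none" stroke="#ff00ff"/>
  <polygon points="37.3484,55.6600 34.7045,49.2772 28.3217,46.6333 21.9389,49.2772 19.2950,55.6600 21.9389,62.0428 28.3217,64.6867 34.7045,62.0428" fill="none" stroke="#ff00ff"/>
  <polyline points="21.8586,85.8920 48.6658,14.8914 121.3839,109.4148" fill="none" stroke="#ff00ff"/>
  <polygon points="54.7087,73.1378 124.7559,73.1378 124.7559,138.7996 54.7087,138.7996" fill="none" stroke="#ff00ff"/>
  <polygon points="90.9768,30.4342 69.8351,108.3162 12.9581,51.0659" fill="none" stroke="#0000ff"/>
</svg>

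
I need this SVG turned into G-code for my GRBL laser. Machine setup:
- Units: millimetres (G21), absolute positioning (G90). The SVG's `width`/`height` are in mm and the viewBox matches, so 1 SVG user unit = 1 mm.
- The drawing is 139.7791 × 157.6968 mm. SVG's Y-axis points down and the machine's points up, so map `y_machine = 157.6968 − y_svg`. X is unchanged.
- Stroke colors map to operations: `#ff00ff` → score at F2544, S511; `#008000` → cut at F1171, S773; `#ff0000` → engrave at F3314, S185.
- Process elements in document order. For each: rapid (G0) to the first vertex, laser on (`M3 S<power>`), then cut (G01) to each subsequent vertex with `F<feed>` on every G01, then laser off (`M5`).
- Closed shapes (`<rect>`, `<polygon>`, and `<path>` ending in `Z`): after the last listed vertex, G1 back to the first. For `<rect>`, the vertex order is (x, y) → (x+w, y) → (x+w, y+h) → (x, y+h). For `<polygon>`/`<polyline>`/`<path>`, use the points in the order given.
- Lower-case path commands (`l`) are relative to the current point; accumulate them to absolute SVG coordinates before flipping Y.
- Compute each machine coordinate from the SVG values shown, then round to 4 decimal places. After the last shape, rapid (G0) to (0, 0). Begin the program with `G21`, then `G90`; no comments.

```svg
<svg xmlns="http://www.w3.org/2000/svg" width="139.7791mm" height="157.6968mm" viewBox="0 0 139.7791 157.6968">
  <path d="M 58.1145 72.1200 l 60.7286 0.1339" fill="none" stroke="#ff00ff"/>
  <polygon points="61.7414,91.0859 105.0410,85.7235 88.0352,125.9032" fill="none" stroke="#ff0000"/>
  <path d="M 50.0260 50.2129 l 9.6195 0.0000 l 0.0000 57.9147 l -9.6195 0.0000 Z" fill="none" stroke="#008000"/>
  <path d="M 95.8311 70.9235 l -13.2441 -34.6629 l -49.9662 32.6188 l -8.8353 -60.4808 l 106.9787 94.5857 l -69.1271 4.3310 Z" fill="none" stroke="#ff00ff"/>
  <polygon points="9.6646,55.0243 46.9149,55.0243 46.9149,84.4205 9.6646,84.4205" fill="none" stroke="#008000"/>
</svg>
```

G21
G90
G0 X58.1145 Y85.5768
M3 S511
G01 X118.8431 Y85.4429 F2544
M5
G0 X61.7414 Y66.6109
M3 S185
G01 X105.0410 Y71.9733 F3314
G01 X88.0352 Y31.7936 F3314
G01 X61.7414 Y66.6109 F3314
M5
G0 X50.0260 Y107.4839
M3 S773
G01 X59.6455 Y107.4839 F1171
G01 X59.6455 Y49.5692 F1171
G01 X50.0260 Y49.5692 F1171
G01 X50.0260 Y107.4839 F1171
M5
G0 X95.8311 Y86.7733
M3 S511
G01 X82.5870 Y121.4362 F2544
G01 X32.6208 Y88.8174 F2544
G01 X23.7855 Y149.2982 F2544
G01 X130.7642 Y54.7125 F2544
G01 X61.6371 Y50.3815 F2544
G01 X95.8311 Y86.7733 F2544
M5
G0 X9.6646 Y102.6725
M3 S773
G01 X46.9149 Y102.6725 F1171
G01 X46.9149 Y73.2763 F1171
G01 X9.6646 Y73.2763 F1171
G01 X9.6646 Y102.6725 F1171
M5
G0 X0.0000 Y0.0000

viewBox `0 0 139.7791 157.6968` with mm width/height → 1 unit = 1 mm. Flip: y_m = 157.6968 − y_svg.

**Shape 1** — `<path>` line segment, stroke `#ff00ff` → score (S511, F2544). Machine vertices: (58.1145,85.5768) → (118.8431,85.4429). Open path.

**Shape 2** — `<polygon>` regular polygon, stroke `#ff0000` → engrave (S185, F3314). Machine vertices: (61.7414,66.6109) → (105.0410,71.9733) → (88.0352,31.7936) → (61.7414,66.6109). Closed: final G1 returns to the first vertex.

**Shape 3** — `<path>` rectangle, stroke `#008000` → cut (S773, F1171). Machine vertices: (50.0260,107.4839) → (59.6455,107.4839) → (59.6455,49.5692) → (50.0260,49.5692) → (50.0260,107.4839). Closed: final G1 returns to the first vertex.

**Shape 4** — `<path>` closed polygon, stroke `#ff00ff` → score (S511, F2544). Machine vertices: (95.8311,86.7733) → (82.5870,121.4362) → (32.6208,88.8174) → (23.7855,149.2982) → (130.7642,54.7125) → (61.6371,50.3815) → (95.8311,86.7733). Closed: final G1 returns to the first vertex.

**Shape 5** — `<polygon>` rectangle, stroke `#008000` → cut (S773, F1171). Machine vertices: (9.6646,102.6725) → (46.9149,102.6725) → (46.9149,73.2763) → (9.6646,73.2763) → (9.6646,102.6725). Closed: final G1 returns to the first vertex.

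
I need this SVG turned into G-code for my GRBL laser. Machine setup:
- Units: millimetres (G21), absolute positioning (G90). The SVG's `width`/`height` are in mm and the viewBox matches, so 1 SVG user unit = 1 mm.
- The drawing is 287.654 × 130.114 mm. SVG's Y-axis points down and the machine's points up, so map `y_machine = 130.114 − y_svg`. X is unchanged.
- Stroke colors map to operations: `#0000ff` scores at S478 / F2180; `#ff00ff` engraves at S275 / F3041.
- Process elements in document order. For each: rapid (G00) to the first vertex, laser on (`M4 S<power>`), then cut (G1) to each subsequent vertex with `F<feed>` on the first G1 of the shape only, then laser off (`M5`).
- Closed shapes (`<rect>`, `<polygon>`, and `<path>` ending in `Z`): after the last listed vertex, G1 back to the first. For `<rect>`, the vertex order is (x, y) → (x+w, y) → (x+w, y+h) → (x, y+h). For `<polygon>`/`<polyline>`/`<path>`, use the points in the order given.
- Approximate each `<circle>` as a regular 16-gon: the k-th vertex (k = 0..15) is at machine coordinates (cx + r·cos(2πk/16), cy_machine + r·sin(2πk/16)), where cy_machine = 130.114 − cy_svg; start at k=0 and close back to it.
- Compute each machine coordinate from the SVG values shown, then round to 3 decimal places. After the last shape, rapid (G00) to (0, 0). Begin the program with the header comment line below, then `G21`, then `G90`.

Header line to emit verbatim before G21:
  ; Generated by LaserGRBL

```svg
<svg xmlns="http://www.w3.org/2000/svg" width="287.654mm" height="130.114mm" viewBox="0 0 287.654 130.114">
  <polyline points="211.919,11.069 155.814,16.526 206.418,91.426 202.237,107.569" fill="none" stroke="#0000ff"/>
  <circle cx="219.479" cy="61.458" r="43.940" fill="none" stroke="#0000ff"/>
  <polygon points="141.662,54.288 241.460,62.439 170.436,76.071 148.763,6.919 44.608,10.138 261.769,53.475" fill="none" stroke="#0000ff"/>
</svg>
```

viewBox `0 0 287.654 130.114` with mm width/height → 1 unit = 1 mm. Flip: y_m = 130.114 − y_svg.

**Shape 1** — `<polyline>` open polyline, stroke `#0000ff` → score (S478, F2180). Machine vertices: (211.919,119.045) → (155.814,113.588) → (206.418,38.688) → (202.237,22.545). Open path.

**Shape 2** — `<circle>` circle, stroke `#0000ff` → score (S478, F2180). Machine vertices: (263.419,68.656) → (260.074,85.471) → (250.549,99.726) → (236.294,109.251) → (219.479,112.596) → (202.664,109.251) → (188.409,99.726) → (178.884,85.471) → (175.539,68.656) → (178.884,51.841) → (188.409,37.586) → (202.664,28.061) → (219.479,24.716) → (236.294,28.061) → (250.549,37.586) → (260.074,51.841) → (263.419,68.656). Closed: final G1 returns to the first vertex.

**Shape 3** — `<polygon>` closed polygon, stroke `#0000ff` → score (S478, F2180). Machine vertices: (141.662,75.826) → (241.460,67.675) → (170.436,54.043) → (148.763,123.195) → (44.608,119.976) → (261.769,76.639) → (141.662,75.826). Closed: final G1 returns to the first vertex.

; Generated by LaserGRBL
G21
G90
G00 X211.919 Y119.045
M4 S478
G1 X155.814 Y113.588 F2180
G1 X206.418 Y38.688
G1 X202.237 Y22.545
M5
G00 X263.419 Y68.656
M4 S478
G1 X260.074 Y85.471 F2180
G1 X250.549 Y99.726
G1 X236.294 Y109.251
G1 X219.479 Y112.596
G1 X202.664 Y109.251
G1 X188.409 Y99.726
G1 X178.884 Y85.471
G1 X175.539 Y68.656
G1 X178.884 Y51.841
G1 X188.409 Y37.586
G1 X202.664 Y28.061
G1 X219.479 Y24.716
G1 X236.294 Y28.061
G1 X250.549 Y37.586
G1 X260.074 Y51.841
G1 X263.419 Y68.656
M5
G00 X141.662 Y75.826
M4 S478
G1 X241.460 Y67.675 F2180
G1 X170.436 Y54.043
G1 X148.763 Y123.195
G1 X44.608 Y119.976
G1 X261.769 Y76.639
G1 X141.662 Y75.826
M5
G00 X0.000 Y0.000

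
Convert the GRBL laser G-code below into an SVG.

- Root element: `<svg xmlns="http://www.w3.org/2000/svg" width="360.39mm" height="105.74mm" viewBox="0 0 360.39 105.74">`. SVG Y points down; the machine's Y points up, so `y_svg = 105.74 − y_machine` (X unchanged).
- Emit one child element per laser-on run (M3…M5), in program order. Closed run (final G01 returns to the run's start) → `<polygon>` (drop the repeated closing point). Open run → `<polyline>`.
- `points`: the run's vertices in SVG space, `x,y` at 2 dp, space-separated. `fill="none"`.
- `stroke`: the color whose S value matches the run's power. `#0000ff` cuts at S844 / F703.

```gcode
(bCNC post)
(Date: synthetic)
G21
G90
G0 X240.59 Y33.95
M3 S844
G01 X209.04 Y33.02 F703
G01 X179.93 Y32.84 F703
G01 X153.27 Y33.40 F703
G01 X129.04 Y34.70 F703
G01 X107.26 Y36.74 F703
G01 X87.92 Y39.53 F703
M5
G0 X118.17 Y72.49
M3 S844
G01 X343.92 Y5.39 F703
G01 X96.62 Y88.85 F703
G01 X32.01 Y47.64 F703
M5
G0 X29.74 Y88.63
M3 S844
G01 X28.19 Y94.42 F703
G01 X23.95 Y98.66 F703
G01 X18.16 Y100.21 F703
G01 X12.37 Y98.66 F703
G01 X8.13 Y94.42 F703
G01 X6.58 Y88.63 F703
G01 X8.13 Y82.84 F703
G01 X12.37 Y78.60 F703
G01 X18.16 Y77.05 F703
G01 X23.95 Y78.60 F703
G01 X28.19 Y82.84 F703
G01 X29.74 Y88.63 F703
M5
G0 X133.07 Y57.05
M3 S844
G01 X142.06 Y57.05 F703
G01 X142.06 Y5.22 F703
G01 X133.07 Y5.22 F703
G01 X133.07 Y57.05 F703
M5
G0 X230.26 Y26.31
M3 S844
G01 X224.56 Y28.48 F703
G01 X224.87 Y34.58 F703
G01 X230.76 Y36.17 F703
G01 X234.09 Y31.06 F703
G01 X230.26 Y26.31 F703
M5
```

<svg xmlns="http://www.w3.org/2000/svg" width="360.39mm" height="105.74mm" viewBox="0 0 360.39 105.74">
  <polyline points="240.59,71.79 209.04,72.72 179.93,72.90 153.27,72.34 129.04,71.04 107.26,69.00 87.92,66.21" fill="none" stroke="#0000ff"/>
  <polyline points="118.17,33.25 343.92,100.35 96.62,16.89 32.01,58.10" fill="none" stroke="#0000ff"/>
  <polygon points="29.74,17.11 28.19,11.32 23.95,7.08 18.16,5.53 12.37,7.08 8.13,11.32 6.58,17.11 8.13,22.90 12.37,27.14 18.16,28.69 23.95,27.14 28.19,22.90" fill="none" stroke="#0000ff"/>
  <polygon points="133.07,48.69 142.06,48.69 142.06,100.52 133.07,100.52" fill="none" stroke="#0000ff"/>
  <polygon points="230.26,79.43 224.56,77.26 224.87,71.16 230.76,69.57 234.09,74.68" fill="none" stroke="#0000ff"/>
</svg>

Each laser-on run becomes one SVG element. Flip Y back into SVG space with y_svg = 105.74 − y_machine. Every run uses S844, so all elements get stroke `#0000ff` (cut).

Run 1: The run is open, so emit a `<polyline>` with points (Y-flipped): 240.59,71.79 209.04,72.72 179.93,72.90 153.27,72.34 129.04,71.04 107.26,69.00 87.92,66.21.

Run 2: The run is open, so emit a `<polyline>` with points (Y-flipped): 118.17,33.25 343.92,100.35 96.62,16.89 32.01,58.10.

Run 3: The run returns to its start, so emit a `<polygon>` with points (Y-flipped): 29.74,17.11 28.19,11.32 23.95,7.08 18.16,5.53 12.37,7.08 8.13,11.32 6.58,17.11 8.13,22.90 12.37,27.14 18.16,28.69 23.95,27.14 28.19,22.90.

Run 4: The run returns to its start, so emit a `<polygon>` with points (Y-flipped): 133.07,48.69 142.06,48.69 142.06,100.52 133.07,100.52.

Run 5: The run returns to its start, so emit a `<polygon>` with points (Y-flipped): 230.26,79.43 224.56,77.26 224.87,71.16 230.76,69.57 234.09,74.68.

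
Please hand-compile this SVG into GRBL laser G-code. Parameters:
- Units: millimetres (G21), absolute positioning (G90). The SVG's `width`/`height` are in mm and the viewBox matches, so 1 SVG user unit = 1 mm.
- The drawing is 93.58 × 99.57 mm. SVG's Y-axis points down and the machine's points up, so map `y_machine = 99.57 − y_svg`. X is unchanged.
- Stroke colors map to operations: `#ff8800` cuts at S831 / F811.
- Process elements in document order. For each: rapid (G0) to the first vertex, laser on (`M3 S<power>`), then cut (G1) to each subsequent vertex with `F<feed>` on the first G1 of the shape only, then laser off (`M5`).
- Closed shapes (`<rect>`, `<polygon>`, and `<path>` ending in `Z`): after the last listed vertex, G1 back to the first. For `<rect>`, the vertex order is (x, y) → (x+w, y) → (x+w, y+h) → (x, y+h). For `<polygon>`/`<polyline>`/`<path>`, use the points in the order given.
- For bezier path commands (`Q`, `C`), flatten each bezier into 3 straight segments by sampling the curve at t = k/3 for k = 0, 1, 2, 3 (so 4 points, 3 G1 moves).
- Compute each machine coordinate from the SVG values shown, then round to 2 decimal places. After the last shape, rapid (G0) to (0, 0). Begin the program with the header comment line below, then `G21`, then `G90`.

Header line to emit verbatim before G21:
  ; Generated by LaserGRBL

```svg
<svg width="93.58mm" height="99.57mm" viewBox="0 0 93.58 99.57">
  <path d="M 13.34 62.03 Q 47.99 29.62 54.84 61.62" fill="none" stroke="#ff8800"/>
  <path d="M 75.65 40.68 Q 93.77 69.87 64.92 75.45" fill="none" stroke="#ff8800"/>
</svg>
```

Since the viewBox matches the mm dimensions, user units are millimetres directly. The only transform is the Y-flip y_m = 99.57 − y_svg.

Shape 1 is a quadratic bezier drawn with `<path>`. Its stroke #ff8800 means cut at S831, F811. After flipping Y the toolpath is (13.34,37.54) → (33.35,51.99) → (47.18,52.13) → (54.84,37.95).

Shape 2 is a quadratic bezier drawn with `<path>`. Its stroke #ff8800 means cut at S831, F811. After flipping Y the toolpath is (75.65,58.89) → (82.51,42.05) → (78.93,30.46) → (64.92,24.12).

; Generated by LaserGRBL
G21
G90
G0 X13.34 Y37.54
M3 S831
G1 X33.35 Y51.99 F811
G1 X47.18 Y52.13
G1 X54.84 Y37.95
M5
G0 X75.65 Y58.89
M3 S831
G1 X82.51 Y42.05 F811
G1 X78.93 Y30.46
G1 X64.92 Y24.12
M5
G0 X0.00 Y0.00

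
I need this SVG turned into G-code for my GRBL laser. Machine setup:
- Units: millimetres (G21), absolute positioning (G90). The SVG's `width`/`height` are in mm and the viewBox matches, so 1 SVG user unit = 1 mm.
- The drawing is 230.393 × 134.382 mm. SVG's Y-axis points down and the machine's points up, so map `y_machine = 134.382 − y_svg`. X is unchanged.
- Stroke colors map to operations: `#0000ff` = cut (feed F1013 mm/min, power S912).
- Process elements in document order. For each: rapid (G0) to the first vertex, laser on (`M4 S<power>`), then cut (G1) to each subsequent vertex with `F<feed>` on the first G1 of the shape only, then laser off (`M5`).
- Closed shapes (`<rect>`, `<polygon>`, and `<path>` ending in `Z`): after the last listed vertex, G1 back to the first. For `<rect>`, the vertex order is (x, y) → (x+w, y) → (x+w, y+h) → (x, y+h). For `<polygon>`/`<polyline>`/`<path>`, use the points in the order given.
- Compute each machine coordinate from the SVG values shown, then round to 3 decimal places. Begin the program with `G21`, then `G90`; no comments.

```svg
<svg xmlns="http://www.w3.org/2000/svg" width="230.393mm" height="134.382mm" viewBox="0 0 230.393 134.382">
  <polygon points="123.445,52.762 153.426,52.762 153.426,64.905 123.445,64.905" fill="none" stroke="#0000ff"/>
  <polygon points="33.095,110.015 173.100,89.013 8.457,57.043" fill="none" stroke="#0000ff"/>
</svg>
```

G21
G90
G0 X123.445 Y81.620
M4 S912
G1 X153.426 Y81.620 F1013
G1 X153.426 Y69.477
G1 X123.445 Y69.477
G1 X123.445 Y81.620
M5
G0 X33.095 Y24.367
M4 S912
G1 X173.100 Y45.369 F1013
G1 X8.457 Y77.339
G1 X33.095 Y24.367
M5

1 u = 1 mm; y_m = 134.382 − y.

[1] `<polygon>` rectangle, #0000ff→cut S912 F1013: (123.445,81.620) → (153.426,81.620) → (153.426,69.477) → (123.445,69.477) → (123.445,81.620) (closed)

[2] `<polygon>` closed polygon, #0000ff→cut S912 F1013: (33.095,24.367) → (173.100,45.369) → (8.457,77.339) → (33.095,24.367) (closed)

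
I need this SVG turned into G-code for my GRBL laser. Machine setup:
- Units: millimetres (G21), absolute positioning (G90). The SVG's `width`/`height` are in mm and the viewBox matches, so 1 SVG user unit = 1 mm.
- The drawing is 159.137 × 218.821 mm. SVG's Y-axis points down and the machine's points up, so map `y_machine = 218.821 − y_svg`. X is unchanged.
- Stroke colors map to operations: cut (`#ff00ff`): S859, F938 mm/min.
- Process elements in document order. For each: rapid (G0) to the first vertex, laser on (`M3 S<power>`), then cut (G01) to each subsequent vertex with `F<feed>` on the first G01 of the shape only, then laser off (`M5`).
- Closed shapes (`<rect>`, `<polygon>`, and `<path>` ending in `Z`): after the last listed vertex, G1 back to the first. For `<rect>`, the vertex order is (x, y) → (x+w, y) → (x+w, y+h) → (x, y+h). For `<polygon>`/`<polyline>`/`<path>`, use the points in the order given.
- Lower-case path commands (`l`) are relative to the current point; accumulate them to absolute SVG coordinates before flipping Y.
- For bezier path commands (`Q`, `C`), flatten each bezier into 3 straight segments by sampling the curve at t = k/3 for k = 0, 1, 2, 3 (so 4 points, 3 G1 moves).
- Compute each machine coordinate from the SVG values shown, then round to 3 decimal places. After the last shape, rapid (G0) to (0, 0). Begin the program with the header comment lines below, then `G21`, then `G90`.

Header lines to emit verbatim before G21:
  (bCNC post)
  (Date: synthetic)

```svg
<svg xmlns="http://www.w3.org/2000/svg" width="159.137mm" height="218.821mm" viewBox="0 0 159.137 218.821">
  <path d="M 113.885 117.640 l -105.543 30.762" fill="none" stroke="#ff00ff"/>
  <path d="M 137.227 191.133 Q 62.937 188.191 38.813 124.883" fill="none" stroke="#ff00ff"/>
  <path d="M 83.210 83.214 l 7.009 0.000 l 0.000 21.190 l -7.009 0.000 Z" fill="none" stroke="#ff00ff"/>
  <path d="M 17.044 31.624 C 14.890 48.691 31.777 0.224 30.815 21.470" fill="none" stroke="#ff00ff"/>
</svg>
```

(bCNC post)
(Date: synthetic)
G21
G90
G0 X113.885 Y101.181
M3 S859
G01 X8.342 Y70.419 F938
M5
G0 X137.227 Y27.688
M3 S859
G01 X93.274 Y36.357 F938
G01 X60.470 Y58.440
G01 X38.813 Y93.938
M5
G0 X83.210 Y135.607
M3 S859
G01 X90.219 Y135.607 F938
G01 X90.219 Y114.417
G01 X83.210 Y114.417
G01 X83.210 Y135.607
M5
G0 X17.044 Y187.197
M3 S859
G01 X19.871 Y186.966 F938
G01 X27.194 Y200.368
G01 X30.815 Y197.351
M5
G0 X0.000 Y0.000

Since the viewBox matches the mm dimensions, user units are millimetres directly. The only transform is the Y-flip y_m = 218.821 − y_svg.

Shape 1 is a line segment drawn with `<path>`. Its stroke #ff00ff means cut at S859, F938. After flipping Y the toolpath is (113.885,101.181) → (8.342,70.419).

Shape 2 is a quadratic bezier drawn with `<path>`. Its stroke #ff00ff means cut at S859, F938. After flipping Y the toolpath is (137.227,27.688) → (93.274,36.357) → (60.470,58.440) → (38.813,93.938).

Shape 3 is a rectangle drawn with `<path>`. Its stroke #ff00ff means cut at S859, F938. After flipping Y the toolpath is (83.210,135.607) → (90.219,135.607) → (90.219,114.417) → (83.210,114.417) → (83.210,135.607), returning to the start.

Shape 4 is a cubic bezier drawn with `<path>`. Its stroke #ff00ff means cut at S859, F938. After flipping Y the toolpath is (17.044,187.197) → (19.871,186.966) → (27.194,200.368) → (30.815,197.351).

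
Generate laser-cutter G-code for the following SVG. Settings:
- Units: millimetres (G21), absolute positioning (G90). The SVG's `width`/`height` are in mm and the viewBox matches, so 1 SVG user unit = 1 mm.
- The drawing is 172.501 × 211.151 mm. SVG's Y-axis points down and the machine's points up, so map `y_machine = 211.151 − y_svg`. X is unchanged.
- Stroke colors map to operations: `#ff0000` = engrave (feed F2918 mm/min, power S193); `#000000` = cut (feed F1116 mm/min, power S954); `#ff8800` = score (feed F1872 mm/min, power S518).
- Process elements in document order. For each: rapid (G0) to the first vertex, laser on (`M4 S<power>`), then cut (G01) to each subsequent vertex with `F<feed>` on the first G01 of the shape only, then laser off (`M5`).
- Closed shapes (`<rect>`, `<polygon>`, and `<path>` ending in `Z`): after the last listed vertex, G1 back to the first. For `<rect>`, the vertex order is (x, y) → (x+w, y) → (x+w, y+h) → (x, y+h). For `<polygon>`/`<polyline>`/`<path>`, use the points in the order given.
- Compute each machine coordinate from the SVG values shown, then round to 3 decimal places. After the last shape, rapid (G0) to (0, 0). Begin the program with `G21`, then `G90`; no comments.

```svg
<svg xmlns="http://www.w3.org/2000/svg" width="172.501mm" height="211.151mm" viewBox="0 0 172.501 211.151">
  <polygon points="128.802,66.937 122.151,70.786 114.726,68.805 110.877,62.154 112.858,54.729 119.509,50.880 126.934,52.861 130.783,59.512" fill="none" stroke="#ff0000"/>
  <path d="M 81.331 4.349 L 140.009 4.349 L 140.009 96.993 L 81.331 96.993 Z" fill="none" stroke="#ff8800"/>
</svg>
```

G21
G90
G0 X128.802 Y144.214
M4 S193
G01 X122.151 Y140.365 F2918
G01 X114.726 Y142.346
G01 X110.877 Y148.997
G01 X112.858 Y156.422
G01 X119.509 Y160.271
G01 X126.934 Y158.290
G01 X130.783 Y151.639
G01 X128.802 Y144.214
M5
G0 X81.331 Y206.802
M4 S518
G01 X140.009 Y206.802 F1872
G01 X140.009 Y114.158
G01 X81.331 Y114.158
G01 X81.331 Y206.802
M5
G0 X0.000 Y0.000

viewBox `0 0 172.501 211.151` with mm width/height → 1 unit = 1 mm. Flip: y_m = 211.151 − y_svg.

**Shape 1** — `<polygon>` regular polygon, stroke `#ff0000` → engrave (S193, F2918). Machine vertices: (128.802,144.214) → (122.151,140.365) → (114.726,142.346) → (110.877,148.997) → (112.858,156.422) → (119.509,160.271) → (126.934,158.290) → (130.783,151.639) → (128.802,144.214). Closed: final G1 returns to the first vertex.

**Shape 2** — `<path>` rectangle, stroke `#ff8800` → score (S518, F1872). Machine vertices: (81.331,206.802) → (140.009,206.802) → (140.009,114.158) → (81.331,114.158) → (81.331,206.802). Closed: final G1 returns to the first vertex.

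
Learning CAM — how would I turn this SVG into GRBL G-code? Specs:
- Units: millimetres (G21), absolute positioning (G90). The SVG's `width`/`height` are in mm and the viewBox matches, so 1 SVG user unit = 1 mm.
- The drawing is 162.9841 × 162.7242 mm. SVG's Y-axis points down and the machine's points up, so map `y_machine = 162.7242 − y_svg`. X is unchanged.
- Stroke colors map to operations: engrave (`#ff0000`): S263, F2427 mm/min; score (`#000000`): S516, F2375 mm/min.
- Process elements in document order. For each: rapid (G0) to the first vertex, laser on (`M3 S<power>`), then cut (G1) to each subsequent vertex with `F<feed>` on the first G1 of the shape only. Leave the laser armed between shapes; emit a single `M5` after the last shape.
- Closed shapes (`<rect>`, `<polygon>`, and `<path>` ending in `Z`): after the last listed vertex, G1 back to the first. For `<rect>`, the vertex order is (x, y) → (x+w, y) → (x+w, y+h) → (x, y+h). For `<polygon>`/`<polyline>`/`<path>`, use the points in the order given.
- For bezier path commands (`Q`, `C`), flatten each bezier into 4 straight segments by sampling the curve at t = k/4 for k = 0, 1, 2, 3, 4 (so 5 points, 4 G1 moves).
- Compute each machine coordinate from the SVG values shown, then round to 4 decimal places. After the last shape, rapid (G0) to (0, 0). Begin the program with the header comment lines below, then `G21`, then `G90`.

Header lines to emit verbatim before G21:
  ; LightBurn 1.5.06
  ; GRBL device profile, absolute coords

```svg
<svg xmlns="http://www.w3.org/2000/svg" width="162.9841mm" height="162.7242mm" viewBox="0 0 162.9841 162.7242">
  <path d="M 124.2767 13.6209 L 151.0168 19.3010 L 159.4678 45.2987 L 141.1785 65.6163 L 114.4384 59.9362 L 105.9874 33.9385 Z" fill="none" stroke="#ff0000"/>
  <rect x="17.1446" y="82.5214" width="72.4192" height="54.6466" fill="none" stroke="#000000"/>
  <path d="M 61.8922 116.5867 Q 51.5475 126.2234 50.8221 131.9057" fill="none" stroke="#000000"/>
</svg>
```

viewBox `0 0 162.9841 162.7242` with mm width/height → 1 unit = 1 mm. Flip: y_m = 162.7242 − y_svg.

**Shape 1** — `<path>` regular polygon, stroke `#ff0000` → engrave (S263, F2427). Machine vertices: (124.2767,149.1033) → (151.0168,143.4232) → (159.4678,117.4255) → (141.1785,97.1079) → (114.4384,102.7880) → (105.9874,128.7857) → (124.2767,149.1033). Closed: final G1 returns to the first vertex.

**Shape 2** — `<rect>` rectangle, stroke `#000000` → score (S516, F2375). Machine vertices: (17.1446,80.2028) → (89.5638,80.2028) → (89.5638,25.5562) → (17.1446,25.5562) → (17.1446,80.2028). Closed: final G1 returns to the first vertex.

**Shape 3** — `<path>` quadratic bezier, stroke `#000000` → score (S516, F2375). Control points (SVG): P0=(61.8922,116.5867), P1=(51.5475,126.2234), P2=(50.8221,131.9057); sampled at t=k/4. Machine vertices: (61.8922,46.1375) → (57.3211,41.5663) → (53.9523,37.4894) → (51.7860,33.9068) → (50.8221,30.8185). Open path.

; LightBurn 1.5.06
; GRBL device profile, absolute coords
G21
G90
G0 X124.2767 Y149.1033
M3 S263
G1 X151.0168 Y143.4232 F2427
G1 X159.4678 Y117.4255
G1 X141.1785 Y97.1079
G1 X114.4384 Y102.7880
G1 X105.9874 Y128.7857
G1 X124.2767 Y149.1033
G0 X17.1446 Y80.2028
M3 S516
G1 X89.5638 Y80.2028 F2375
G1 X89.5638 Y25.5562
G1 X17.1446 Y25.5562
G1 X17.1446 Y80.2028
G0 X61.8922 Y46.1375
M3 S516
G1 X57.3211 Y41.5663 F2375
G1 X53.9523 Y37.4894
G1 X51.7860 Y33.9068
G1 X50.8221 Y30.8185
M5
G0 X0.0000 Y0.0000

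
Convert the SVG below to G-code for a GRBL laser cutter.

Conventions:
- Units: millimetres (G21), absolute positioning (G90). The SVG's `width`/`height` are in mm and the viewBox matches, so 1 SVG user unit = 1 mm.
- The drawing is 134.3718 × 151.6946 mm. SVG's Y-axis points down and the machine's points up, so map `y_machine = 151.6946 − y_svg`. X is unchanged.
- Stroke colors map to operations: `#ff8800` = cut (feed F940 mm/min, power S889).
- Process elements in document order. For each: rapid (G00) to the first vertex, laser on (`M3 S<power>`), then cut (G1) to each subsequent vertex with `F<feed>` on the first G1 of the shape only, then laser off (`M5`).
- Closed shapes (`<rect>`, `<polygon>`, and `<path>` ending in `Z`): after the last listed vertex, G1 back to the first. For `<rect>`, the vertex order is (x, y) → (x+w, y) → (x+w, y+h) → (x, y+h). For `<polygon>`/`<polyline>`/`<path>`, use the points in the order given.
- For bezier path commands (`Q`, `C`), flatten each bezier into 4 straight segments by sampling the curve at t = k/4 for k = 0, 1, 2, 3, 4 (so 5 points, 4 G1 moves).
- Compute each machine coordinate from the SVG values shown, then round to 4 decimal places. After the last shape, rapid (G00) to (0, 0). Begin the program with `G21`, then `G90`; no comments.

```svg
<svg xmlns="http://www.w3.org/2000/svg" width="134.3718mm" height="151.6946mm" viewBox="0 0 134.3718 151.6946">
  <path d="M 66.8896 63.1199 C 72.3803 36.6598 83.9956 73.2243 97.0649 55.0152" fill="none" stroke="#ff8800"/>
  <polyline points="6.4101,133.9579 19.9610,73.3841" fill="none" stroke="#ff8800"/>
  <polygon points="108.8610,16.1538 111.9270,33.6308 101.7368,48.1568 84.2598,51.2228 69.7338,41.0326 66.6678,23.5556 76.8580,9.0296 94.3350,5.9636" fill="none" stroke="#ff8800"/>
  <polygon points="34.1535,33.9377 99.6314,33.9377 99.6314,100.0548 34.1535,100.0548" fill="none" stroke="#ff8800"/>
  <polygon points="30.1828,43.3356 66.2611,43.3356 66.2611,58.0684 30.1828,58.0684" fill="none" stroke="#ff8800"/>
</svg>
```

Since the viewBox matches the mm dimensions, user units are millimetres directly. The only transform is the Y-flip y_m = 151.6946 − y_svg.

Shape 1 is a cubic bezier drawn with `<path>`. Its stroke #ff8800 means cut at S889, F940. After flipping Y the toolpath is (66.8896,88.5747) → (72.0830,98.4433) → (79.1353,95.7212) → (87.6085,91.4520) → (97.0649,96.6794).

Shape 2 is a line segment drawn with `<polyline>`. Its stroke #ff8800 means cut at S889, F940. After flipping Y the toolpath is (6.4101,17.7367) → (19.9610,78.3105).

Shape 3 is a regular polygon drawn with `<polygon>`. Its stroke #ff8800 means cut at S889, F940. After flipping Y the toolpath is (108.8610,135.5408) → (111.9270,118.0638) → (101.7368,103.5378) → (84.2598,100.4718) → (69.7338,110.6620) → (66.6678,128.1390) → (76.8580,142.6650) → (94.3350,145.7310) → (108.8610,135.5408), returning to the start.

Shape 4 is a rectangle drawn with `<polygon>`. Its stroke #ff8800 means cut at S889, F940. After flipping Y the toolpath is (34.1535,117.7569) → (99.6314,117.7569) → (99.6314,51.6398) → (34.1535,51.6398) → (34.1535,117.7569), returning to the start.

Shape 5 is a rectangle drawn with `<polygon>`. Its stroke #ff8800 means cut at S889, F940. After flipping Y the toolpath is (30.1828,108.3590) → (66.2611,108.3590) → (66.2611,93.6262) → (30.1828,93.6262) → (30.1828,108.3590), returning to the start.

G21
G90
G00 X66.8896 Y88.5747
M3 S889
G1 X72.0830 Y98.4433 F940
G1 X79.1353 Y95.7212
G1 X87.6085 Y91.4520
G1 X97.0649 Y96.6794
M5
G00 X6.4101 Y17.7367
M3 S889
G1 X19.9610 Y78.3105 F940
M5
G00 X108.8610 Y135.5408
M3 S889
G1 X111.9270 Y118.0638 F940
G1 X101.7368 Y103.5378
G1 X84.2598 Y100.4718
G1 X69.7338 Y110.6620
G1 X66.6678 Y128.1390
G1 X76.8580 Y142.6650
G1 X94.3350 Y145.7310
G1 X108.8610 Y135.5408
M5
G00 X34.1535 Y117.7569
M3 S889
G1 X99.6314 Y117.7569 F940
G1 X99.6314 Y51.6398
G1 X34.1535 Y51.6398
G1 X34.1535 Y117.7569
M5
G00 X30.1828 Y108.3590
M3 S889
G1 X66.2611 Y108.3590 F940
G1 X66.2611 Y93.6262
G1 X30.1828 Y93.6262
G1 X30.1828 Y108.3590
M5
G00 X0.0000 Y0.0000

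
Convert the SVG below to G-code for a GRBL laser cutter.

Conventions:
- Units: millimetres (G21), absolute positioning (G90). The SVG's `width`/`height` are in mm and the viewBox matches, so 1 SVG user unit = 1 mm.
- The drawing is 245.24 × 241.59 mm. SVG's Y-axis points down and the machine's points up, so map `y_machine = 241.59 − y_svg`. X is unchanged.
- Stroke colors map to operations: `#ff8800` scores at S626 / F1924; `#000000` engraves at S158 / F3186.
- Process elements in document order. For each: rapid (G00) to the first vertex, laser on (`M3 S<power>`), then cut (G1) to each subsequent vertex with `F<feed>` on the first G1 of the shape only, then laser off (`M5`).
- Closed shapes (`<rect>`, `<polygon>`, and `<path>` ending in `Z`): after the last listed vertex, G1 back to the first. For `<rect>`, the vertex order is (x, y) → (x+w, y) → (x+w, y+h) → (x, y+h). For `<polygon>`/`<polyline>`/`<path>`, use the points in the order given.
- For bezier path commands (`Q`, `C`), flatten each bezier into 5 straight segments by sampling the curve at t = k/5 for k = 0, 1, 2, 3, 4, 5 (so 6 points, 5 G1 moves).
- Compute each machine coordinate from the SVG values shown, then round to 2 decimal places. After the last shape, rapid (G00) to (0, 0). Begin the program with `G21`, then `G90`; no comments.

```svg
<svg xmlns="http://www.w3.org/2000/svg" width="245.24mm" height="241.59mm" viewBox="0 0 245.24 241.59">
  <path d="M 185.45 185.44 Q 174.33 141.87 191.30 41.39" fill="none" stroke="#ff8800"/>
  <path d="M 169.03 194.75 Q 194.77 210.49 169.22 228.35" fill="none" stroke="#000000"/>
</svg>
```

Since the viewBox matches the mm dimensions, user units are millimetres directly. The only transform is the Y-flip y_m = 241.59 − y_svg.

Shape 1 is a quadratic bezier drawn with `<path>`. Its stroke #ff8800 means score at S626, F1924. After flipping Y the toolpath is (185.45,56.15) → (182.13,75.85) → (181.05,100.11) → (182.22,128.92) → (185.64,162.28) → (191.30,200.20).

Shape 2 is a quadratic bezier drawn with `<path>`. Its stroke #000000 means engrave at S158, F3186. After flipping Y the toolpath is (169.03,46.84) → (177.27,40.46) → (181.42,33.91) → (181.45,27.19) → (177.39,20.30) → (169.22,13.24).

G21
G90
G00 X185.45 Y56.15
M3 S626
G1 X182.13 Y75.85 F1924
G1 X181.05 Y100.11
G1 X182.22 Y128.92
G1 X185.64 Y162.28
G1 X191.30 Y200.20
M5
G00 X169.03 Y46.84
M3 S158
G1 X177.27 Y40.46 F3186
G1 X181.42 Y33.91
G1 X181.45 Y27.19
G1 X177.39 Y20.30
G1 X169.22 Y13.24
M5
G00 X0.00 Y0.00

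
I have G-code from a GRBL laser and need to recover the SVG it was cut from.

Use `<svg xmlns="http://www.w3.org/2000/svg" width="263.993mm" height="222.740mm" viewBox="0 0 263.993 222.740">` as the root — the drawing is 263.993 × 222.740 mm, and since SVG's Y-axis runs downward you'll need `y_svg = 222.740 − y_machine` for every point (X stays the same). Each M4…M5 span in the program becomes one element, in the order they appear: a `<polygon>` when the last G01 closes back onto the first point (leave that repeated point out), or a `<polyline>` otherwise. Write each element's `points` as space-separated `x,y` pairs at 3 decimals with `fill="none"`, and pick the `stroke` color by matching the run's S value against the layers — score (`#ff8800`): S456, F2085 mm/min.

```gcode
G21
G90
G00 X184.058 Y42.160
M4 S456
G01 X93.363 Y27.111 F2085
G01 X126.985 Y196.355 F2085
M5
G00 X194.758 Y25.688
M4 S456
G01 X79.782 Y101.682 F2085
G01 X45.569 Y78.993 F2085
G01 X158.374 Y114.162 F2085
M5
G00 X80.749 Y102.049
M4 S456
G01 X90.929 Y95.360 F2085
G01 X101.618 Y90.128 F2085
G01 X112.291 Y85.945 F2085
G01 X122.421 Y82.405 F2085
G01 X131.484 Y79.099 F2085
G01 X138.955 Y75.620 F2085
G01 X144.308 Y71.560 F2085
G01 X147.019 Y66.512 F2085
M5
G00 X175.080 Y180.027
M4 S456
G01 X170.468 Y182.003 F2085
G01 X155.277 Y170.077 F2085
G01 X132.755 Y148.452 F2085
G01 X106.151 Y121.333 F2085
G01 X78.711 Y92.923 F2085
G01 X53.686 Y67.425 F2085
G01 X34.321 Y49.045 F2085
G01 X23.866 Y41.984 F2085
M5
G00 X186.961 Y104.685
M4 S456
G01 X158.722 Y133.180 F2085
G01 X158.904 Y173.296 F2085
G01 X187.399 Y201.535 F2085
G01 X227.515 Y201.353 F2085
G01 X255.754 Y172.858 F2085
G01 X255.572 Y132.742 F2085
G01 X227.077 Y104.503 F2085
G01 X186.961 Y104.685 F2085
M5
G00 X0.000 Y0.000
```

y_svg = 222.740 − y_m. Every run uses S456, so all elements get stroke `#ff8800` (score).

[1] open run; points: 184.058,180.580 93.363,195.629 126.985,26.385

[2] open run; points: 194.758,197.052 79.782,121.058 45.569,143.747 158.374,108.578

[3] open run; points: 80.749,120.691 90.929,127.380 101.618,132.612 112.291,136.795 122.421,140.335 131.484,143.641 138.955,147.120 144.308,151.180 147.019,156.228

[4] open run; points: 175.080,42.713 170.468,40.737 155.277,52.663 132.755,74.288 106.151,101.407 78.711,129.817 53.686,155.315 34.321,173.695 23.866,180.756

[5] closed run; points: 186.961,118.055 158.722,89.560 158.904,49.444 187.399,21.205 227.515,21.387 255.754,49.882 255.572,89.998 227.077,118.237

<svg xmlns="http://www.w3.org/2000/svg" width="263.993mm" height="222.740mm" viewBox="0 0 263.993 222.740">
  <polyline points="184.058,180.580 93.363,195.629 126.985,26.385" fill="none" stroke="#ff8800"/>
  <polyline points="194.758,197.052 79.782,121.058 45.569,143.747 158.374,108.578" fill="none" stroke="#ff8800"/>
  <polyline points="80.749,120.691 90.929,127.380 101.618,132.612 112.291,136.795 122.421,140.335 131.484,143.641 138.955,147.120 144.308,151.180 147.019,156.228" fill="none" stroke="#ff8800"/>
  <polyline points="175.080,42.713 170.468,40.737 155.277,52.663 132.755,74.288 106.151,101.407 78.711,129.817 53.686,155.315 34.321,173.695 23.866,180.756" fill="none" stroke="#ff8800"/>
  <polygon points="186.961,118.055 158.722,89.560 158.904,49.444 187.399,21.205 227.515,21.387 255.754,49.882 255.572,89.998 227.077,118.237" fill="none" stroke="#ff8800"/>
</svg>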